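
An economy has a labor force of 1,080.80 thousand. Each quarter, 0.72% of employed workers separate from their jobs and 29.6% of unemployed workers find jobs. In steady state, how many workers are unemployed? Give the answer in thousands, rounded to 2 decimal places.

Steady-state unemployment rate u* = s/(s+f) = 0.72/(0.72+29.6) = 0.023747.
Unemployed = u* × labor force = 0.023747 × 1,080.80 ≈ 25.67 thousand.

About 25.67 thousand are unemployed in steady state.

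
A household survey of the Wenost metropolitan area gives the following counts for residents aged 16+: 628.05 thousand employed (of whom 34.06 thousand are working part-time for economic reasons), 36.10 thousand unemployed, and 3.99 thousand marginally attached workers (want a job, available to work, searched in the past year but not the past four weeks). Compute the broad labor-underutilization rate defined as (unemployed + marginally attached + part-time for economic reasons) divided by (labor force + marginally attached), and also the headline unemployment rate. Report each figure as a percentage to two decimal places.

Labor force = 628.05 + 36.10 = 664.15 thousand.
Numerator = 36.10 + 3.99 + 34.06 = 74.15 thousand.
Denominator = 664.15 + 3.99 = 668.14 thousand.
Broad rate = 74.15 / 668.14 = 11.10%.
Headline unemployment rate = 36.10 / 664.15 = 5.44%.

Broad underutilization rate ≈ 11.10%; headline unemployment rate ≈ 5.44%.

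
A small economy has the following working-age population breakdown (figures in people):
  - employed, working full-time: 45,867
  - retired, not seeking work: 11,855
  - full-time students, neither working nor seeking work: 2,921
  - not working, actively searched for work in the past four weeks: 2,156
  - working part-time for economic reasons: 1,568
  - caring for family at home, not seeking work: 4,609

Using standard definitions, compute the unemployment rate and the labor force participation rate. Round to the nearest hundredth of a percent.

Unemployment rate ≈ 4.35%; labor force participation rate ≈ 71.90%.

Employed = 45,867 + 1,568 = 47,435 (anyone who worked, including part-time for economic reasons, counts as employed).
Unemployed = 2,156.
Labor force = 47,435 + 2,156 = 49,591.
Not in labor force = 11,855 + 2,921 + 4,609 = 19,385 (those not working and not actively searching are outside the labor force).
Civilian working-age population = 49,591 + 19,385 = 68,976.
Unemployment rate = 2,156 / 49,591 = 4.35%.
Labor force participation rate = 49,591 / 68,976 = 71.90%.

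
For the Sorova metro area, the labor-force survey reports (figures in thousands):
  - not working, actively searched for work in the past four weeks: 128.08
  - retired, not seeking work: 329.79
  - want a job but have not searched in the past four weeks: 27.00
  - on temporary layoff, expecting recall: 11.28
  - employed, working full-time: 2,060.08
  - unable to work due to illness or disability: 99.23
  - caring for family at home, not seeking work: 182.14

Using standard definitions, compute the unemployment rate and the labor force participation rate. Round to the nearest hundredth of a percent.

Employed = 2,060.08 thousand.
Unemployed = 128.08 + 11.28 = 139.36 thousand (jobless and actively searching, or on temporary layoff).
Labor force = 2,060.08 + 139.36 = 2,199.44 thousand.
Not in labor force = 329.79 + 27.00 + 99.23 + 182.14 = 638.16 thousand (those not working and not actively searching are outside the labor force — including those who want a job but have given up searching).
Civilian working-age population = 2,199.44 + 638.16 = 2,837.60 thousand.
Unemployment rate = 139.36 / 2,199.44 = 6.34%.
Labor force participation rate = 2,199.44 / 2,837.60 = 77.51%.

Unemployment rate ≈ 6.34%; labor force participation rate ≈ 77.51%.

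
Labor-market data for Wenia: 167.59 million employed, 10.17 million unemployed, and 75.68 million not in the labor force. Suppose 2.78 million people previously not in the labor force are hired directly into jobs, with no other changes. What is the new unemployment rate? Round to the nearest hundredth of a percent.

Initially, labor force = 167.59 + 10.17 = 177.76 million, so u = 10.17/177.76 = 5.72%.
After the change, employed and labor force both rise by 2.78; unemployed unchanged → E = 170.37, U = 10.17, labor force = 180.54 million.
New unemployment rate = 10.17 / 180.54 = 5.63%.

New unemployment rate ≈ 5.63%.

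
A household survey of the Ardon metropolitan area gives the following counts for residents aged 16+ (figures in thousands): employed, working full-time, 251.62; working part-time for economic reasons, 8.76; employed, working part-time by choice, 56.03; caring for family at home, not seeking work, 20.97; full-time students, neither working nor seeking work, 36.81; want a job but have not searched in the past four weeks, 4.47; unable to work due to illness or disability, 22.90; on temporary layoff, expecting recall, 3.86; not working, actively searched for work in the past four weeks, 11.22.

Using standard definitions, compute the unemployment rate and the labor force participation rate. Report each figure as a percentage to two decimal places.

Employed = 251.62 + 8.76 + 56.03 = 316.41 thousand (anyone who worked, including part-time for economic reasons, counts as employed).
Unemployed = 3.86 + 11.22 = 15.08 thousand (jobless and actively searching, or on temporary layoff).
Labor force = 316.41 + 15.08 = 331.49 thousand.
Not in labor force = 20.97 + 36.81 + 4.47 + 22.90 = 85.15 thousand (those not working and not actively searching are outside the labor force — including those who want a job but have given up searching).
Civilian working-age population = 331.49 + 85.15 = 416.64 thousand.
Unemployment rate = 15.08 / 331.49 = 4.55%.
Labor force participation rate = 331.49 / 416.64 = 79.56%.

Unemployment rate ≈ 4.55%; labor force participation rate ≈ 79.56%.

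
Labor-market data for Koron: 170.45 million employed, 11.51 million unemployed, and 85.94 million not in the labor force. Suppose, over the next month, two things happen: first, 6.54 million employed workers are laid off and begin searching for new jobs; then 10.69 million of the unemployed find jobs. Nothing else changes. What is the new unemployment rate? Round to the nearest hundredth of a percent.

New unemployment rate ≈ 4.04%.

Initially, labor force = 170.45 + 11.51 = 181.96 million, so u = 11.51/181.96 = 6.33%.
After the first change, employed falls and unemployed rises by 6.54; labor force unchanged → E = 163.91, U = 18.05, labor force = 181.96 million.
After the second change, unemployed falls and employed rises by 10.69; labor force unchanged → E = 174.60, U = 7.36, labor force = 181.96 million.
New unemployment rate = 7.36 / 181.96 = 4.04%.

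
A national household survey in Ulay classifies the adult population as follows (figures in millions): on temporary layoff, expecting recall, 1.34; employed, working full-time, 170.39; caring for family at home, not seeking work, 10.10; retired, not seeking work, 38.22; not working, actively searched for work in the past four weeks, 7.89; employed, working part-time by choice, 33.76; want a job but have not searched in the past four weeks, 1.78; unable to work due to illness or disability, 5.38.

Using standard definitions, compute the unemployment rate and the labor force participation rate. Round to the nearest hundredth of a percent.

Employed = 170.39 + 33.76 = 204.15 million.
Unemployed = 1.34 + 7.89 = 9.23 million (jobless and actively searching, or on temporary layoff).
Labor force = 204.15 + 9.23 = 213.38 million.
Not in labor force = 10.10 + 38.22 + 1.78 + 5.38 = 55.48 million (those not working and not actively searching are outside the labor force — including those who want a job but have given up searching).
Civilian working-age population = 213.38 + 55.48 = 268.86 million.
Unemployment rate = 9.23 / 213.38 = 4.33%.
Labor force participation rate = 213.38 / 268.86 = 79.36%.

Unemployment rate ≈ 4.33%; labor force participation rate ≈ 79.36%.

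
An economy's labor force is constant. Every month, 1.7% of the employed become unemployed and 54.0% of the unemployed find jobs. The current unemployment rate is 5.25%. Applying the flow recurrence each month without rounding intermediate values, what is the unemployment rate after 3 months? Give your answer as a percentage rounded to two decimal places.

With a fixed labor force, u_{t+1} = u_t + s·(1−u_t) − f·u_t = u_t·(1−s−f) + s.
Here 1−s−f = 0.443 and s = 0.017.
u_1 = 0.052500 × 0.443 + 0.017 = 0.040258.
u_2 = 0.040258 × 0.443 + 0.017 = 0.034834.
u_3 = 0.034834 × 0.443 + 0.017 = 0.032431.

Unemployment rate after three months ≈ 3.24%.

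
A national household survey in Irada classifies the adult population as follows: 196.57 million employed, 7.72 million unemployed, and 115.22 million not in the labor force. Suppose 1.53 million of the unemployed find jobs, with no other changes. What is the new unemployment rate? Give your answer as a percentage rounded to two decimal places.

Initially, labor force = 196.57 + 7.72 = 204.29 million, so u = 7.72/204.29 = 3.78%.
After the change, unemployed falls and employed rises by 1.53; labor force unchanged → E = 198.10, U = 6.19, labor force = 204.29 million.
New unemployment rate = 6.19 / 204.29 = 3.03%.

New unemployment rate ≈ 3.03%.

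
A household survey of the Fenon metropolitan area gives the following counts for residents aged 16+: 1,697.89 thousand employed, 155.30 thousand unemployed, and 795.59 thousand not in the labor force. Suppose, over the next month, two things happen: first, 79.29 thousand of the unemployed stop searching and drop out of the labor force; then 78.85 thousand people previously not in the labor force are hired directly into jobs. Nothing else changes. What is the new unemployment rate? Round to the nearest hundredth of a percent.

New unemployment rate ≈ 4.10%.

Initially, labor force = 1,697.89 + 155.30 = 1,853.19 thousand, so u = 155.30/1,853.19 = 8.38%.
After the first change, unemployed and labor force both fall by 79.29 → E = 1,697.89, U = 76.01, labor force = 1,773.90 thousand.
After the second change, employed and labor force both rise by 78.85; unemployed unchanged → E = 1,776.74, U = 76.01, labor force = 1,852.75 thousand.
New unemployment rate = 76.01 / 1,852.75 = 4.10%.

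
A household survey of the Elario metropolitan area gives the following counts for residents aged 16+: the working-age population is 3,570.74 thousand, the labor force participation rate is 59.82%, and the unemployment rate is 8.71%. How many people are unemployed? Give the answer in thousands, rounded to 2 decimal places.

Labor force = 0.5982 × 3,570.74 = 2,136.02 thousand.
Unemployed = 0.0871 × 2,136.02 ≈ 186.05 thousand.

About 186.05 thousand are unemployed.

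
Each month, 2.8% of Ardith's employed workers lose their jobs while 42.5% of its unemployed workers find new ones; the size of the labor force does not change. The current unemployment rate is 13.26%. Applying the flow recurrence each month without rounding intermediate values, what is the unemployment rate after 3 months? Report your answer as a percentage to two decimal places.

Unemployment rate after three months ≈ 7.34%.

With a fixed labor force, u_{t+1} = u_t + s·(1−u_t) − f·u_t = u_t·(1−s−f) + s.
Here 1−s−f = 0.547 and s = 0.028.
u_1 = 0.132600 × 0.547 + 0.028 = 0.100532.
u_2 = 0.100532 × 0.547 + 0.028 = 0.082991.
u_3 = 0.082991 × 0.547 + 0.028 = 0.073396.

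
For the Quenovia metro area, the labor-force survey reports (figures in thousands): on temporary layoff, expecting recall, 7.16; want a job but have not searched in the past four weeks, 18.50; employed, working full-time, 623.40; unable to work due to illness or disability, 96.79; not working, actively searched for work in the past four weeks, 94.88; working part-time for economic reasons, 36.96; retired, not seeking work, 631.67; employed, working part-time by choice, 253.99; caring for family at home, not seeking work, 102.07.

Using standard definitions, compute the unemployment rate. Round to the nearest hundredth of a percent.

Unemployment rate ≈ 10.04%.

Employed = 623.40 + 36.96 + 253.99 = 914.35 thousand (anyone who worked, including part-time for economic reasons, counts as employed).
Unemployed = 7.16 + 94.88 = 102.04 thousand (jobless and actively searching, or on temporary layoff).
Labor force = 914.35 + 102.04 = 1,016.39 thousand.
Unemployment rate = 102.04 / 1,016.39 = 10.04%.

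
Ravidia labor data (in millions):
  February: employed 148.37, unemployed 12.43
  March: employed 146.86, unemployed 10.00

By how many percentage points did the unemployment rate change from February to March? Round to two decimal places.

February: labor force = 148.37 + 12.43 = 160.80; u = 12.43/160.80 = 7.73%.
March: labor force = 146.86 + 10.00 = 156.86; u = 10.00/156.86 = 6.38%.
Change = 6.38% − 7.73% = −1.35 pp.

The unemployment rate changed by −1.35 percentage points.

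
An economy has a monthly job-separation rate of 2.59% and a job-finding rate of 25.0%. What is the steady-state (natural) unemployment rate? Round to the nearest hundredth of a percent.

Steady-state unemployment rate ≈ 9.39%.

At steady state the flows balance: s·E = f·U, so U/(E+U) = s/(s+f).
u* = 2.59 / (2.59 + 25.0) = 2.59 / 27.59 = 9.39%.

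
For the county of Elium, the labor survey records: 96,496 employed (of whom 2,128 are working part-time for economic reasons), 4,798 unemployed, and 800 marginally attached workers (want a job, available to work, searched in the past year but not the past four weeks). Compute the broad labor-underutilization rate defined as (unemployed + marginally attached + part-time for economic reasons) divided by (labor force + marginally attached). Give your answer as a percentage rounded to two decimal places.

Labor force = 96,496 + 4,798 = 101,294.
Numerator = 4,798 + 800 + 2,128 = 7,726.
Denominator = 101,294 + 800 = 102,094.
Broad rate = 7,726 / 102,094 = 7.57%.

Broad underutilization rate ≈ 7.57%.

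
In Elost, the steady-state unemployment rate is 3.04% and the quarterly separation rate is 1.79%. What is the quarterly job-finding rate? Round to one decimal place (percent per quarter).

Job-finding rate ≈ 57.1% per quarter.

From u* = s/(s+f): f = s·(1−u)/u.
f = 1.79 × (1 − 0.0304) / 0.0304 = 1.7356 / 0.0304 ≈ 57.1% per quarter.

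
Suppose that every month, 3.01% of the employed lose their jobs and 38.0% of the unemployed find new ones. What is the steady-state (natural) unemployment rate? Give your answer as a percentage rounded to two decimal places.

At steady state the flows balance: s·E = f·U, so U/(E+U) = s/(s+f).
u* = 3.01 / (3.01 + 38.0) = 3.01 / 41.01 = 7.34%.

Steady-state unemployment rate ≈ 7.34%.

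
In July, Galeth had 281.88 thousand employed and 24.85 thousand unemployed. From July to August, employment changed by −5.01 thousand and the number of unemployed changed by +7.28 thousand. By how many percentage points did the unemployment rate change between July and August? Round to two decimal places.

The unemployment rate changed by +2.30 percentage points.

July: labor force = 281.88 + 24.85 = 306.73; u = 24.85/306.73 = 8.10%.
August: labor force = 276.87 + 32.13 = 309.00; u = 32.13/309.00 = 10.40%.
Change = 10.40% − 8.10% = +2.30 pp.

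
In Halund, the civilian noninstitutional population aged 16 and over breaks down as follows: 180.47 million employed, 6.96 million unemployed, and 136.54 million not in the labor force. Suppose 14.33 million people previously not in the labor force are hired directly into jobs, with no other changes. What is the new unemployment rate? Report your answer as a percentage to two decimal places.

Initially, labor force = 180.47 + 6.96 = 187.43 million, so u = 6.96/187.43 = 3.71%.
After the change, employed and labor force both rise by 14.33; unemployed unchanged → E = 194.80, U = 6.96, labor force = 201.76 million.
New unemployment rate = 6.96 / 201.76 = 3.45%.

New unemployment rate ≈ 3.45%.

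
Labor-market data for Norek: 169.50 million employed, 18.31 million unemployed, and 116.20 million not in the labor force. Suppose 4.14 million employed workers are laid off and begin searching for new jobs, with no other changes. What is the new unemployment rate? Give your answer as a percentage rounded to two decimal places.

Initially, labor force = 169.50 + 18.31 = 187.81 million, so u = 18.31/187.81 = 9.75%.
After the change, employed falls and unemployed rises by 4.14; labor force unchanged → E = 165.36, U = 22.45, labor force = 187.81 million.
New unemployment rate = 22.45 / 187.81 = 11.95%.

New unemployment rate ≈ 11.95%.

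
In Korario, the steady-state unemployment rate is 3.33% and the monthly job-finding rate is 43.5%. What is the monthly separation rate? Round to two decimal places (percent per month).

Separation rate ≈ 1.50% per month.

From u* = s/(s+f): s = u·f/(1−u).
s = 0.0333 × 43.5 / (1 − 0.0333) = 1.4486 / 0.9667 ≈ 1.50% per month.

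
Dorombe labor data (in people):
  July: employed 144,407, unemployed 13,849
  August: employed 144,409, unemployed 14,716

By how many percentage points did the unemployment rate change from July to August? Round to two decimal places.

July: labor force = 144,407 + 13,849 = 158,256; u = 13,849/158,256 = 8.75%.
August: labor force = 144,409 + 14,716 = 159,125; u = 14,716/159,125 = 9.25%.
Change = 9.25% − 8.75% = +0.50 pp.

The unemployment rate changed by +0.50 percentage points.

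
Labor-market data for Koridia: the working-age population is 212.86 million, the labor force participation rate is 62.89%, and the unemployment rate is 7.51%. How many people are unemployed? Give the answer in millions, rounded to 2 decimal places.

Labor force = 0.6289 × 212.86 = 133.87 million.
Unemployed = 0.0751 × 133.87 ≈ 10.05 million.

About 10.05 million are unemployed.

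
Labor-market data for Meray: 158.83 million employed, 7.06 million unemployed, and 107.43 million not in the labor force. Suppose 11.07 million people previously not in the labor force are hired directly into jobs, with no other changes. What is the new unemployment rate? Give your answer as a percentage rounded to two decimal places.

Initially, labor force = 158.83 + 7.06 = 165.89 million, so u = 7.06/165.89 = 4.26%.
After the change, employed and labor force both rise by 11.07; unemployed unchanged → E = 169.90, U = 7.06, labor force = 176.96 million.
New unemployment rate = 7.06 / 176.96 = 3.99%.

New unemployment rate ≈ 3.99%.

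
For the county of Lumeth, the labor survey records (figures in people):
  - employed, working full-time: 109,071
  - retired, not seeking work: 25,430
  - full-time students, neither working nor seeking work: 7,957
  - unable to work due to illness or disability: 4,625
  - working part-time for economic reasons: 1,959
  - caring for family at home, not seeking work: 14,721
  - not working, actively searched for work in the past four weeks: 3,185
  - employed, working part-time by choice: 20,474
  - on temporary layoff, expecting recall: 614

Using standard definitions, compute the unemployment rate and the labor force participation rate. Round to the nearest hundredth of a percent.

Employed = 109,071 + 1,959 + 20,474 = 131,504 (anyone who worked, including part-time for economic reasons, counts as employed).
Unemployed = 3,185 + 614 = 3,799 (jobless and actively searching, or on temporary layoff).
Labor force = 131,504 + 3,799 = 135,303.
Not in labor force = 25,430 + 7,957 + 4,625 + 14,721 = 52,733 (those not working and not actively searching are outside the labor force).
Civilian working-age population = 135,303 + 52,733 = 188,036.
Unemployment rate = 3,799 / 135,303 = 2.81%.
Labor force participation rate = 135,303 / 188,036 = 71.96%.

Unemployment rate ≈ 2.81%; labor force participation rate ≈ 71.96%.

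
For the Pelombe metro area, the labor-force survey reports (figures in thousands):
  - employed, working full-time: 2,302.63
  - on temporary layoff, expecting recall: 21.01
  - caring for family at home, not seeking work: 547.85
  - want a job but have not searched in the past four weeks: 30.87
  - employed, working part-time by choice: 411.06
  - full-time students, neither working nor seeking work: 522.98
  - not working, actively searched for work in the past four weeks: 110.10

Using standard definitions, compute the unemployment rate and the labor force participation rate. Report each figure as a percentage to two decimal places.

Employed = 2,302.63 + 411.06 = 2,713.69 thousand.
Unemployed = 21.01 + 110.10 = 131.11 thousand (jobless and actively searching, or on temporary layoff).
Labor force = 2,713.69 + 131.11 = 2,844.80 thousand.
Not in labor force = 547.85 + 30.87 + 522.98 = 1,101.70 thousand (those not working and not actively searching are outside the labor force — including those who want a job but have given up searching).
Civilian working-age population = 2,844.80 + 1,101.70 = 3,946.50 thousand.
Unemployment rate = 131.11 / 2,844.80 = 4.61%.
Labor force participation rate = 2,844.80 / 3,946.50 = 72.08%.

Unemployment rate ≈ 4.61%; labor force participation rate ≈ 72.08%.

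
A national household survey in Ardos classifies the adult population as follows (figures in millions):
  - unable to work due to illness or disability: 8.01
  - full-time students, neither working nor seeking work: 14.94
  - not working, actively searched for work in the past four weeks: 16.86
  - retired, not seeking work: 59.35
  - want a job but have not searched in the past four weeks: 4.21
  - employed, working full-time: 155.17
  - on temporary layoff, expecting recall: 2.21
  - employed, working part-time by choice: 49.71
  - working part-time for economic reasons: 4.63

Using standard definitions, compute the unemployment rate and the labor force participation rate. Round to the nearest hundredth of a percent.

Employed = 155.17 + 49.71 + 4.63 = 209.51 million (anyone who worked, including part-time for economic reasons, counts as employed).
Unemployed = 16.86 + 2.21 = 19.07 million (jobless and actively searching, or on temporary layoff).
Labor force = 209.51 + 19.07 = 228.58 million.
Not in labor force = 8.01 + 14.94 + 59.35 + 4.21 = 86.51 million (those not working and not actively searching are outside the labor force — including those who want a job but have given up searching).
Civilian working-age population = 228.58 + 86.51 = 315.09 million.
Unemployment rate = 19.07 / 228.58 = 8.34%.
Labor force participation rate = 228.58 / 315.09 = 72.54%.

Unemployment rate ≈ 8.34%; labor force participation rate ≈ 72.54%.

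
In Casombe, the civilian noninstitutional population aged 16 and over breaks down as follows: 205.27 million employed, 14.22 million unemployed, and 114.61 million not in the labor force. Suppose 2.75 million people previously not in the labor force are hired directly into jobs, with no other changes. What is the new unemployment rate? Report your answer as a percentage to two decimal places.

Initially, labor force = 205.27 + 14.22 = 219.49 million, so u = 14.22/219.49 = 6.48%.
After the change, employed and labor force both rise by 2.75; unemployed unchanged → E = 208.02, U = 14.22, labor force = 222.24 million.
New unemployment rate = 14.22 / 222.24 = 6.40%.

New unemployment rate ≈ 6.40%.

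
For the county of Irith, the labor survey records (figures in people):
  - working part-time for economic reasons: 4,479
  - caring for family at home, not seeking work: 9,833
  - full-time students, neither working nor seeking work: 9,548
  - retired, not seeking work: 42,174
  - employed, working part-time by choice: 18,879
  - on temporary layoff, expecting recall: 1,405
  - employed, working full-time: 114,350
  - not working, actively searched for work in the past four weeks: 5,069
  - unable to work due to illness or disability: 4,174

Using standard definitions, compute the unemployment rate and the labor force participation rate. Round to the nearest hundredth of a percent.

Employed = 4,479 + 18,879 + 114,350 = 137,708 (anyone who worked, including part-time for economic reasons, counts as employed).
Unemployed = 1,405 + 5,069 = 6,474 (jobless and actively searching, or on temporary layoff).
Labor force = 137,708 + 6,474 = 144,182.
Not in labor force = 9,833 + 9,548 + 42,174 + 4,174 = 65,729 (those not working and not actively searching are outside the labor force).
Civilian working-age population = 144,182 + 65,729 = 209,911.
Unemployment rate = 6,474 / 144,182 = 4.49%.
Labor force participation rate = 144,182 / 209,911 = 68.69%.

Unemployment rate ≈ 4.49%; labor force participation rate ≈ 68.69%.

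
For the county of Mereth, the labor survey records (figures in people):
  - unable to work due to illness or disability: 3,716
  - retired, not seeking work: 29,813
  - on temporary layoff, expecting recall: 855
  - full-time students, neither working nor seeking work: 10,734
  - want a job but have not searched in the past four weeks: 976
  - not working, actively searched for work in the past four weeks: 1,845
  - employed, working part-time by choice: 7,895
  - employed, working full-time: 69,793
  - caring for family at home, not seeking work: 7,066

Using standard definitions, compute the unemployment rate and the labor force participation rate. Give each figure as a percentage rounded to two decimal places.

Unemployment rate ≈ 3.36%; labor force participation rate ≈ 60.58%.

Employed = 7,895 + 69,793 = 77,688.
Unemployed = 855 + 1,845 = 2,700 (jobless and actively searching, or on temporary layoff).
Labor force = 77,688 + 2,700 = 80,388.
Not in labor force = 3,716 + 29,813 + 10,734 + 976 + 7,066 = 52,305 (those not working and not actively searching are outside the labor force — including those who want a job but have given up searching).
Civilian working-age population = 80,388 + 52,305 = 132,693.
Unemployment rate = 2,700 / 80,388 = 3.36%.
Labor force participation rate = 80,388 / 132,693 = 60.58%.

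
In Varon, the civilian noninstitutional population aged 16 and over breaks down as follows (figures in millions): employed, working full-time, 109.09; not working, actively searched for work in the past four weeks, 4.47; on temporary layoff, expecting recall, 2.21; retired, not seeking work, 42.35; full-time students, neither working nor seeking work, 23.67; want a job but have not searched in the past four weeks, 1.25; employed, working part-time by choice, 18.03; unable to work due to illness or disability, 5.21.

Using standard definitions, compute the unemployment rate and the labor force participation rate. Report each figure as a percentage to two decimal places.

Unemployment rate ≈ 4.99%; labor force participation rate ≈ 64.86%.

Employed = 109.09 + 18.03 = 127.12 million.
Unemployed = 4.47 + 2.21 = 6.68 million (jobless and actively searching, or on temporary layoff).
Labor force = 127.12 + 6.68 = 133.80 million.
Not in labor force = 42.35 + 23.67 + 1.25 + 5.21 = 72.48 million (those not working and not actively searching are outside the labor force — including those who want a job but have given up searching).
Civilian working-age population = 133.80 + 72.48 = 206.28 million.
Unemployment rate = 6.68 / 133.80 = 4.99%.
Labor force participation rate = 133.80 / 206.28 = 64.86%.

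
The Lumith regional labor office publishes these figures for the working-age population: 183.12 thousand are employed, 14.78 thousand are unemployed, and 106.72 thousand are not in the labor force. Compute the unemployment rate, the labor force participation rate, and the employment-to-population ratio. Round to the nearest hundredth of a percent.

Labor force = employed + unemployed = 183.12 + 14.78 = 197.90 thousand.
Working-age population = 197.90 + 106.72 = 304.62 thousand.
Unemployment rate = 14.78 / 197.90 = 7.47%.
Labor force participation rate = 197.90 / 304.62 = 64.97%.
Employment-population ratio = 183.12 / 304.62 = 60.11%.

Unemployment rate ≈ 7.47%; labor force participation rate ≈ 64.97%; employment-population ratio ≈ 60.11%.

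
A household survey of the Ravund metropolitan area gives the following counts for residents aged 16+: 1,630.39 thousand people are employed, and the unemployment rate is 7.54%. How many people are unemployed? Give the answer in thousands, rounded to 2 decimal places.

Let U be the number unemployed. The labor force is E + U, and U/(E+U) = 0.0754.
So U = 0.0754 × 1,630.39 / (1 − 0.0754) = 122.9314 / 0.9246 ≈ 132.96 thousand.

About 132.96 thousand are unemployed.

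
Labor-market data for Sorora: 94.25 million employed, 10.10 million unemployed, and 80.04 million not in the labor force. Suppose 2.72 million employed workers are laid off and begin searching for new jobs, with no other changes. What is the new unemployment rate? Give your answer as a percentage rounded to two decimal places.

New unemployment rate ≈ 12.29%.

Initially, labor force = 94.25 + 10.10 = 104.35 million, so u = 10.10/104.35 = 9.68%.
After the change, employed falls and unemployed rises by 2.72; labor force unchanged → E = 91.53, U = 12.82, labor force = 104.35 million.
New unemployment rate = 12.82 / 104.35 = 12.29%.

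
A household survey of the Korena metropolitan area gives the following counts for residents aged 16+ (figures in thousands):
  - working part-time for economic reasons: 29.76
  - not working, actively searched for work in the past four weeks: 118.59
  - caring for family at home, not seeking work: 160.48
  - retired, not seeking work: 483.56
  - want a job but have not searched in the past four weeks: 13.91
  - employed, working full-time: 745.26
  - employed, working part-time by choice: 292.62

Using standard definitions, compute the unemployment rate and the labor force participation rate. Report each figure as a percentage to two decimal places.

Unemployment rate ≈ 10.00%; labor force participation rate ≈ 64.32%.

Employed = 29.76 + 745.26 + 292.62 = 1,067.64 thousand (anyone who worked, including part-time for economic reasons, counts as employed).
Unemployed = 118.59 thousand.
Labor force = 1,067.64 + 118.59 = 1,186.23 thousand.
Not in labor force = 160.48 + 483.56 + 13.91 = 657.95 thousand (those not working and not actively searching are outside the labor force — including those who want a job but have given up searching).
Civilian working-age population = 1,186.23 + 657.95 = 1,844.18 thousand.
Unemployment rate = 118.59 / 1,186.23 = 10.00%.
Labor force participation rate = 1,186.23 / 1,844.18 = 64.32%.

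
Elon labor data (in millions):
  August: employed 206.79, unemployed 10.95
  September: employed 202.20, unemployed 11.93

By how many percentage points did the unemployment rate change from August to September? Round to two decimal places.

August: labor force = 206.79 + 10.95 = 217.74; u = 10.95/217.74 = 5.03%.
September: labor force = 202.20 + 11.93 = 214.13; u = 11.93/214.13 = 5.57%.
Change = 5.57% − 5.03% = +0.54 pp.

The unemployment rate changed by +0.54 percentage points.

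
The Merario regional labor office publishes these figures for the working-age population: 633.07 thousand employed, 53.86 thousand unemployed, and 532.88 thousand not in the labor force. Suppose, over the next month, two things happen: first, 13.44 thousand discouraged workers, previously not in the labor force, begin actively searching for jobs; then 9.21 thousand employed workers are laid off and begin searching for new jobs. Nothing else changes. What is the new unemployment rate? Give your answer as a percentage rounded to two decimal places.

Initially, labor force = 633.07 + 53.86 = 686.93 thousand, so u = 53.86/686.93 = 7.84%.
After the first change, unemployed and labor force both rise by 13.44 → E = 633.07, U = 67.30, labor force = 700.37 thousand.
After the second change, employed falls and unemployed rises by 9.21; labor force unchanged → E = 623.86, U = 76.51, labor force = 700.37 thousand.
New unemployment rate = 76.51 / 700.37 = 10.92%.

New unemployment rate ≈ 10.92%.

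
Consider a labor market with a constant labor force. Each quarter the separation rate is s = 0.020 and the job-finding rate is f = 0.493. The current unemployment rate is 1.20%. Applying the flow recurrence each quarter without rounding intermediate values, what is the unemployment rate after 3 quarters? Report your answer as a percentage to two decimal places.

With a fixed labor force, u_{t+1} = u_t + s·(1−u_t) − f·u_t = u_t·(1−s−f) + s.
Here 1−s−f = 0.487 and s = 0.020.
u_1 = 0.012000 × 0.487 + 0.020 = 0.025844.
u_2 = 0.025844 × 0.487 + 0.020 = 0.032586.
u_3 = 0.032586 × 0.487 + 0.020 = 0.035869.

Unemployment rate after three quarters ≈ 3.59%.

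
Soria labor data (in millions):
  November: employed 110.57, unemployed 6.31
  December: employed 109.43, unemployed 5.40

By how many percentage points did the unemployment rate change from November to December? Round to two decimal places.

The unemployment rate changed by −0.70 percentage points.

November: labor force = 110.57 + 6.31 = 116.88; u = 6.31/116.88 = 5.40%.
December: labor force = 109.43 + 5.40 = 114.83; u = 5.40/114.83 = 4.70%.
Change = 4.70% − 5.40% = −0.70 pp.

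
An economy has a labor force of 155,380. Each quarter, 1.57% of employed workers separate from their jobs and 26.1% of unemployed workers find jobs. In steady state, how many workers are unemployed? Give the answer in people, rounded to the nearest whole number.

Steady-state unemployment rate u* = s/(s+f) = 1.57/(1.57+26.1) = 0.056740.
Unemployed = u* × labor force = 0.056740 × 155,380 ≈ 8,816.

About 8,816 are unemployed in steady state.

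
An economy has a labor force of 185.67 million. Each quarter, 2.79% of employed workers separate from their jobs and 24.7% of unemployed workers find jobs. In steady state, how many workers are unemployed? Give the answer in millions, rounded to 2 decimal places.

Steady-state unemployment rate u* = s/(s+f) = 2.79/(2.79+24.7) = 0.101491.
Unemployed = u* × labor force = 0.101491 × 185.67 ≈ 18.84 million.

About 18.84 million are unemployed in steady state.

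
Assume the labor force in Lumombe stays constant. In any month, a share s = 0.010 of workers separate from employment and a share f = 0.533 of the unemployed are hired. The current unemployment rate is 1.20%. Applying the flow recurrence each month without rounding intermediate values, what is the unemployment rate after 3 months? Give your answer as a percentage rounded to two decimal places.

Unemployment rate after three months ≈ 1.78%.

With a fixed labor force, u_{t+1} = u_t + s·(1−u_t) − f·u_t = u_t·(1−s−f) + s.
Here 1−s−f = 0.457 and s = 0.010.
u_1 = 0.012000 × 0.457 + 0.010 = 0.015484.
u_2 = 0.015484 × 0.457 + 0.010 = 0.017076.
u_3 = 0.017076 × 0.457 + 0.010 = 0.017804.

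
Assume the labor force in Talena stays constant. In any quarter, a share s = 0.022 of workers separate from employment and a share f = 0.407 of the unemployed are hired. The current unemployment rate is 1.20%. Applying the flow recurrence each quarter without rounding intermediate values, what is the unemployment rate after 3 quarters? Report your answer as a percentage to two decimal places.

With a fixed labor force, u_{t+1} = u_t + s·(1−u_t) − f·u_t = u_t·(1−s−f) + s.
Here 1−s−f = 0.571 and s = 0.022.
u_1 = 0.012000 × 0.571 + 0.022 = 0.028852.
u_2 = 0.028852 × 0.571 + 0.022 = 0.038474.
u_3 = 0.038474 × 0.571 + 0.022 = 0.043969.

Unemployment rate after three quarters ≈ 4.40%.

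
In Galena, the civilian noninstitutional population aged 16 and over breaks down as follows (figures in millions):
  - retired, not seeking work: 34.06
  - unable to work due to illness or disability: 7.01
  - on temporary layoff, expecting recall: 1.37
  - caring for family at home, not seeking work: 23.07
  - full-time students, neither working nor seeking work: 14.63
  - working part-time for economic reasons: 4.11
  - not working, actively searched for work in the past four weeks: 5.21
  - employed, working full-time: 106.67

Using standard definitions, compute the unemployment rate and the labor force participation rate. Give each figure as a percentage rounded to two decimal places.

Employed = 4.11 + 106.67 = 110.78 million (anyone who worked, including part-time for economic reasons, counts as employed).
Unemployed = 1.37 + 5.21 = 6.58 million (jobless and actively searching, or on temporary layoff).
Labor force = 110.78 + 6.58 = 117.36 million.
Not in labor force = 34.06 + 7.01 + 23.07 + 14.63 = 78.77 million (those not working and not actively searching are outside the labor force).
Civilian working-age population = 117.36 + 78.77 = 196.13 million.
Unemployment rate = 6.58 / 117.36 = 5.61%.
Labor force participation rate = 117.36 / 196.13 = 59.84%.

Unemployment rate ≈ 5.61%; labor force participation rate ≈ 59.84%.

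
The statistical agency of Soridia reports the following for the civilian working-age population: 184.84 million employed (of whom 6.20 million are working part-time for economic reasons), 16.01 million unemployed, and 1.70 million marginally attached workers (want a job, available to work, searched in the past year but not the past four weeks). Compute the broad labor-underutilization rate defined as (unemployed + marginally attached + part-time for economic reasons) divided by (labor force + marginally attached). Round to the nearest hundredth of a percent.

Broad underutilization rate ≈ 11.80%.

Labor force = 184.84 + 16.01 = 200.85 million.
Numerator = 16.01 + 1.70 + 6.20 = 23.91 million.
Denominator = 200.85 + 1.70 = 202.55 million.
Broad rate = 23.91 / 202.55 = 11.80%.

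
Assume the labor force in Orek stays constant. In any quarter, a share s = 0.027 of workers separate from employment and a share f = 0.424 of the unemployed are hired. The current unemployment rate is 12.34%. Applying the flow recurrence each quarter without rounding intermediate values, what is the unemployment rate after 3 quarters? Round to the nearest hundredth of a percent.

With a fixed labor force, u_{t+1} = u_t + s·(1−u_t) − f·u_t = u_t·(1−s−f) + s.
Here 1−s−f = 0.549 and s = 0.027.
u_1 = 0.123400 × 0.549 + 0.027 = 0.094747.
u_2 = 0.094747 × 0.549 + 0.027 = 0.079016.
u_3 = 0.079016 × 0.549 + 0.027 = 0.070380.

Unemployment rate after three quarters ≈ 7.04%.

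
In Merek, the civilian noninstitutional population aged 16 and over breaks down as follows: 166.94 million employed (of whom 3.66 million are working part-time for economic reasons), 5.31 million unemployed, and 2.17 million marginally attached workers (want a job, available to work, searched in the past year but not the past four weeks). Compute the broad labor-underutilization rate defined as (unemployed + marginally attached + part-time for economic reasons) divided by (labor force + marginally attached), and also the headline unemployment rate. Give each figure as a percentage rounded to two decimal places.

Broad underutilization rate ≈ 6.39%; headline unemployment rate ≈ 3.08%.

Labor force = 166.94 + 5.31 = 172.25 million.
Numerator = 5.31 + 2.17 + 3.66 = 11.14 million.
Denominator = 172.25 + 2.17 = 174.42 million.
Broad rate = 11.14 / 174.42 = 6.39%.
Headline unemployment rate = 5.31 / 172.25 = 3.08%.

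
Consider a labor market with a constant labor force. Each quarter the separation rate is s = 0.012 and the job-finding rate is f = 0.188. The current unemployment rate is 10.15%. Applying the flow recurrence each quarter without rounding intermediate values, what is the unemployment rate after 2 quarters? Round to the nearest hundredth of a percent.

With a fixed labor force, u_{t+1} = u_t + s·(1−u_t) − f·u_t = u_t·(1−s−f) + s.
Here 1−s−f = 0.800 and s = 0.012.
u_1 = 0.101500 × 0.800 + 0.012 = 0.093200.
u_2 = 0.093200 × 0.800 + 0.012 = 0.086560.

Unemployment rate after two quarters ≈ 8.66%.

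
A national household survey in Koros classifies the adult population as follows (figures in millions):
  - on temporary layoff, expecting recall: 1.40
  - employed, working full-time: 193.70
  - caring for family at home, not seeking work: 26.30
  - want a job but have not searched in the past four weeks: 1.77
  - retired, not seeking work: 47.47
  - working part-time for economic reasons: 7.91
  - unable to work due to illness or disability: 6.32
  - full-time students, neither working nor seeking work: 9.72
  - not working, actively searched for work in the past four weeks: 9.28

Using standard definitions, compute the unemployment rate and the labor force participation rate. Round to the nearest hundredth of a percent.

Employed = 193.70 + 7.91 = 201.61 million (anyone who worked, including part-time for economic reasons, counts as employed).
Unemployed = 1.40 + 9.28 = 10.68 million (jobless and actively searching, or on temporary layoff).
Labor force = 201.61 + 10.68 = 212.29 million.
Not in labor force = 26.30 + 1.77 + 47.47 + 6.32 + 9.72 = 91.58 million (those not working and not actively searching are outside the labor force — including those who want a job but have given up searching).
Civilian working-age population = 212.29 + 91.58 = 303.87 million.
Unemployment rate = 10.68 / 212.29 = 5.03%.
Labor force participation rate = 212.29 / 303.87 = 69.86%.

Unemployment rate ≈ 5.03%; labor force participation rate ≈ 69.86%.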